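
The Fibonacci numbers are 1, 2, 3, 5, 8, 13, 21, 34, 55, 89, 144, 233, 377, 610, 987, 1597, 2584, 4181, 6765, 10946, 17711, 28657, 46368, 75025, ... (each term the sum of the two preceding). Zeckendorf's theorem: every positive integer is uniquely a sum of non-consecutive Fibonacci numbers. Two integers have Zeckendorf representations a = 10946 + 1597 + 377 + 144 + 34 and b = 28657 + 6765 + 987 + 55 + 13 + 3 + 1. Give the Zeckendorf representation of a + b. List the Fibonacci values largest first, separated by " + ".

The two numbers are 13098 and 36481, so their sum is 49579.
largest Fibonacci ≤ 49579 is 46368; 49579 − 46368 = 3211
largest Fibonacci ≤ 3211 is 2584; 3211 − 2584 = 627
largest Fibonacci ≤ 627 is 610; 627 − 610 = 17
largest Fibonacci ≤ 17 is 13; 17 − 13 = 4
largest Fibonacci ≤ 4 is 3; 4 − 3 = 1
largest Fibonacci ≤ 1 is 1; 1 − 1 = 0

46368 + 2584 + 610 + 13 + 3 + 1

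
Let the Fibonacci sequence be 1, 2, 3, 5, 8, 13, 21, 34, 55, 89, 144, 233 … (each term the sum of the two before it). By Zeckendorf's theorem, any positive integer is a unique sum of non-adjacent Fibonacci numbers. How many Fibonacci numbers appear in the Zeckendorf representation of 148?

3

Greedy algorithm:
148 − 144 = 4
4 − 3 = 1
1 − 1 = 0
148 = 144 + 3 + 1, which has 3 terms.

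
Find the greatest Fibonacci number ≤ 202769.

196418 ≤ 202769 < 317811, so the largest Fibonacci number not exceeding 202769 is 196418.

196418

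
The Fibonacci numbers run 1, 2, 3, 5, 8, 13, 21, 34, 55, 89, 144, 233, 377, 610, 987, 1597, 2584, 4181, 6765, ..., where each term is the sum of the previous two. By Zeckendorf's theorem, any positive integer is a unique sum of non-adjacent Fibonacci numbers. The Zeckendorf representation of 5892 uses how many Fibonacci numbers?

4181 ≤ 5892 < 6765, so take 4181; remainder 1711
1597 ≤ 1711 < 2584, so take 1597; remainder 114
89 ≤ 114 < 144, so take 89; remainder 25
21 ≤ 25 < 34, so take 21; remainder 4
3 ≤ 4 < 5, so take 3; remainder 1
1 ≤ 1 < 2, so take 1; remainder 0
5892 = 4181 + 1597 + 89 + 21 + 3 + 1, which has 6 terms.

6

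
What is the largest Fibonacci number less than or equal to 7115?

6765 ≤ 7115 < 10946, so the largest Fibonacci number not exceeding 7115 is 6765.

6765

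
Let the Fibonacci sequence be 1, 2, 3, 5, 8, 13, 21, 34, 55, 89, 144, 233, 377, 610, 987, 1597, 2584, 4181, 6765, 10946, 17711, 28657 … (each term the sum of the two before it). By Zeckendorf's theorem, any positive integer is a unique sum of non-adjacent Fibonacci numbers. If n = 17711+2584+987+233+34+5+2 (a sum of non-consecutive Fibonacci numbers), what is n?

17711+2584+987+233+34+5+2 = 21556.

21556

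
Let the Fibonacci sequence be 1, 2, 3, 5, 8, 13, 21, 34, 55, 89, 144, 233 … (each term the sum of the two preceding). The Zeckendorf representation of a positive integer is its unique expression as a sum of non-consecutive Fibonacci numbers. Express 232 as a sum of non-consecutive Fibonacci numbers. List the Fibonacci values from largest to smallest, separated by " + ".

144 + 55 + 21 + 8 + 3 + 1

largest Fibonacci ≤ 232 is 144; 232 − 144 = 88
largest Fibonacci ≤ 88 is 55; 88 − 55 = 33
largest Fibonacci ≤ 33 is 21; 33 − 21 = 12
largest Fibonacci ≤ 12 is 8; 12 − 8 = 4
largest Fibonacci ≤ 4 is 3; 4 − 3 = 1
largest Fibonacci ≤ 1 is 1; 1 − 1 = 0
So 232 = 144 + 55 + 21 + 8 + 3 + 1, with no two terms consecutive in the sequence.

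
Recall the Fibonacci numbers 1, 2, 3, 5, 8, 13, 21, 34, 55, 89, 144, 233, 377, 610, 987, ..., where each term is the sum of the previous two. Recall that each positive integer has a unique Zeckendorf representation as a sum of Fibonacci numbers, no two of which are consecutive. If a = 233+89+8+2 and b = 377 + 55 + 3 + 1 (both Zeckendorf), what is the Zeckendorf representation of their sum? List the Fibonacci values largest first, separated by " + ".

The two numbers are 332 and 436, so their sum is 768.
Repeatedly subtract the largest Fibonacci number that fits:
610 ≤ 768 < 987, so take 610; remainder 158
144 ≤ 158 < 233, so take 144; remainder 14
13 ≤ 14 < 21, so take 13; remainder 1
1 ≤ 1 < 2, so take 1; remainder 0

610 + 144 + 13 + 1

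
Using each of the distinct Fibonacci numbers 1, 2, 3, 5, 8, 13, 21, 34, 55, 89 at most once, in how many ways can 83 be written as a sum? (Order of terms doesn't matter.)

3

Each representation comes from the Zeckendorf form by replacing some F_k with F_{k−1} + F_{k−2} where possible.
83 = 55+21+5+2 = 55+13+8+5+2 = 34+21+13+8+5+2 — 3 representations.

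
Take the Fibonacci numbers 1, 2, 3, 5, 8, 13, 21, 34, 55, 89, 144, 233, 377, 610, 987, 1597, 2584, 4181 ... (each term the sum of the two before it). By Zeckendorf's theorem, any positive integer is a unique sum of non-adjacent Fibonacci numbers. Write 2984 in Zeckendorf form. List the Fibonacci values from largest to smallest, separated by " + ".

2584 + 377 + 21 + 2

Repeatedly subtract the largest Fibonacci number that fits:
2984 − 2584 = 400
400 − 377 = 23
23 − 21 = 2
2 − 2 = 0
So 2984 = 2584 + 377 + 21 + 2, with no two terms consecutive in the sequence.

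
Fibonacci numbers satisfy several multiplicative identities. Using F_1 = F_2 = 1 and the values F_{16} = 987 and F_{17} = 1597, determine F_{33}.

3524578

By F_{2k+1} = F_k² + F_{k+1}²: F_{33} = 987² + 1597² = 974169 + 2550409 = 3524578.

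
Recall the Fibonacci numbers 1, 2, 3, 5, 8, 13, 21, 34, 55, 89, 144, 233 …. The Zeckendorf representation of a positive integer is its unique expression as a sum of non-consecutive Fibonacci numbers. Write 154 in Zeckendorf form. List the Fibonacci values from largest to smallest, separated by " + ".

144 + 8 + 2

take 144 (≤ 154); 154 − 144 = 10
take 8 (≤ 10); 10 − 8 = 2
take 2 (≤ 2); 2 − 2 = 0
So 154 = 144 + 8 + 2, with no two terms consecutive in the sequence.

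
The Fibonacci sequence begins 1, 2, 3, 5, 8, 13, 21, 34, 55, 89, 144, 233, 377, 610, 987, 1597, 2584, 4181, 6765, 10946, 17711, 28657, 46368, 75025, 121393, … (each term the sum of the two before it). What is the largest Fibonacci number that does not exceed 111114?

75025

75025 ≤ 111114 < 121393, so the largest Fibonacci number not exceeding 111114 is 75025.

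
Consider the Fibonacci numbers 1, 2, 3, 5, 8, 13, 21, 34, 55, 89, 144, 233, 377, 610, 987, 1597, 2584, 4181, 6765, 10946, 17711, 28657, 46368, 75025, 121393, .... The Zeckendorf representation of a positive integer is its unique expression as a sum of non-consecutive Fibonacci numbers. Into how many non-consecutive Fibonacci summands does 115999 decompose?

7

115999 − 75025 = 40974
40974 − 28657 = 12317
12317 − 10946 = 1371
1371 − 987 = 384
384 − 377 = 7
7 − 5 = 2
2 − 2 = 0
115999 = 75025 + 28657 + 10946 + 987 + 377 + 5 + 2, which has 7 terms.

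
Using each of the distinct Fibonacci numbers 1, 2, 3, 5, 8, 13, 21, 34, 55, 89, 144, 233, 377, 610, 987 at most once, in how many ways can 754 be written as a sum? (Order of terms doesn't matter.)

Starting from the Zeckendorf form and repeatedly splitting a term F_k into F_{k−1} + F_{k−2} (when neither is already used) reaches every representation.
754 = 610+144 = 610+89+55 = 377+233+144 = 610+89+34+21 = … (8 more), for 12 in all.

12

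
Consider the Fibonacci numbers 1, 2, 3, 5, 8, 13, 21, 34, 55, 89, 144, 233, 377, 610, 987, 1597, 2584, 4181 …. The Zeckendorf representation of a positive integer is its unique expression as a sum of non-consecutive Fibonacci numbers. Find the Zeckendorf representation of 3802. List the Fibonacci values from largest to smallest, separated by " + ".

2584 + 987 + 144 + 55 + 21 + 8 + 3

Repeatedly subtract the largest Fibonacci number that fits:
2584 ≤ 3802 < 4181, so take 2584; remainder 1218
987 ≤ 1218 < 1597, so take 987; remainder 231
144 ≤ 231 < 233, so take 144; remainder 87
55 ≤ 87 < 89, so take 55; remainder 32
21 ≤ 32 < 34, so take 21; remainder 11
8 ≤ 11 < 13, so take 8; remainder 3
3 ≤ 3 < 5, so take 3; remainder 0
So 3802 = 2584 + 987 + 144 + 55 + 21 + 8 + 3, with no two terms consecutive in the sequence.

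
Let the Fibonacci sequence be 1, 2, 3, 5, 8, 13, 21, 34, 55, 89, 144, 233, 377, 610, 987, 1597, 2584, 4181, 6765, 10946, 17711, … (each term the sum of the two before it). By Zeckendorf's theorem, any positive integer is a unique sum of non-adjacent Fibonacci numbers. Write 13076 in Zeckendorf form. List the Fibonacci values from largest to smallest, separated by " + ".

10946 + 1597 + 377 + 144 + 8 + 3 + 1

13076: greatest Fibonacci not exceeding it is 10946, leaving 2130
2130: greatest Fibonacci not exceeding it is 1597, leaving 533
533: greatest Fibonacci not exceeding it is 377, leaving 156
156: greatest Fibonacci not exceeding it is 144, leaving 12
12: greatest Fibonacci not exceeding it is 8, leaving 4
4: greatest Fibonacci not exceeding it is 3, leaving 1
1: greatest Fibonacci not exceeding it is 1, leaving 0
So 13076 = 10946 + 1597 + 377 + 144 + 8 + 3 + 1, with no two terms consecutive in the sequence.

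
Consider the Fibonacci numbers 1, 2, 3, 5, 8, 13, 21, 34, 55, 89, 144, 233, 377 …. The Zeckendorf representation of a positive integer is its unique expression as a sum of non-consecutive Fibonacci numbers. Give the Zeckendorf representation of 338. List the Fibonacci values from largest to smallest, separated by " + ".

338: greatest Fibonacci not exceeding it is 233, leaving 105
105: greatest Fibonacci not exceeding it is 89, leaving 16
16: greatest Fibonacci not exceeding it is 13, leaving 3
3: greatest Fibonacci not exceeding it is 3, leaving 0
So 338 = 233 + 89 + 13 + 3, with no two terms consecutive in the sequence.

233 + 89 + 13 + 3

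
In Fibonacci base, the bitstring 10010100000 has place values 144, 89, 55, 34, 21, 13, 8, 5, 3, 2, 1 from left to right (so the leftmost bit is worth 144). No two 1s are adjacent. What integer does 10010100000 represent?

Summing the place values of the 1 bits: 144 + 34 + 13 = 191.

191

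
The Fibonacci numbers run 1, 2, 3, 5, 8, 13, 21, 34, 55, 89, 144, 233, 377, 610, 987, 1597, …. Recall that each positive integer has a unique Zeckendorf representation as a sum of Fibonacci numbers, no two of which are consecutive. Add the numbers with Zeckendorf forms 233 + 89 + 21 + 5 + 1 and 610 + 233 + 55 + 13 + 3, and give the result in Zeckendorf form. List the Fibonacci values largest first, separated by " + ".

987 + 233 + 34 + 8 + 1

The two numbers are 349 and 914, so their sum is 1263.
Greedily peel off the largest Fibonacci term at each step:
987 ≤ 1263 < 1597, so take 987; remainder 276
233 ≤ 276 < 377, so take 233; remainder 43
34 ≤ 43 < 55, so take 34; remainder 9
8 ≤ 9 < 13, so take 8; remainder 1
1 ≤ 1 < 2, so take 1; remainder 0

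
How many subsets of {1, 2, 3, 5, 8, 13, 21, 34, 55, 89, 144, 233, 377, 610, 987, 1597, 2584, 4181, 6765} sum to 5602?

36

5602 = 4181+987+377+55+2 = 4181+987+377+34+21+2 = 4181+987+233+144+55+2 = 4181+987+377+34+13+8+2 = 4181+987+233+144+34+21+2 = … (31 more), for 36 in all.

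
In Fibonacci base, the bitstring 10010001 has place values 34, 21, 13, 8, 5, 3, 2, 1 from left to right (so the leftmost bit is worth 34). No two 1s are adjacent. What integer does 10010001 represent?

43

Summing the place values of the 1 bits: 34 + 8 + 1 = 43.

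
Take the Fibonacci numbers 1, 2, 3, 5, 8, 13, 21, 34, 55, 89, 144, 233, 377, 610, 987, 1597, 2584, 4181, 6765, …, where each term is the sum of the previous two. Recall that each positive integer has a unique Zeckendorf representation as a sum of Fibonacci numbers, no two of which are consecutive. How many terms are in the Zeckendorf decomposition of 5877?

take 4181 (≤ 5877); 5877 − 4181 = 1696
take 1597 (≤ 1696); 1696 − 1597 = 99
take 89 (≤ 99); 99 − 89 = 10
take 8 (≤ 10); 10 − 8 = 2
take 2 (≤ 2); 2 − 2 = 0
5877 = 4181 + 1597 + 89 + 8 + 2, which has 5 terms.

5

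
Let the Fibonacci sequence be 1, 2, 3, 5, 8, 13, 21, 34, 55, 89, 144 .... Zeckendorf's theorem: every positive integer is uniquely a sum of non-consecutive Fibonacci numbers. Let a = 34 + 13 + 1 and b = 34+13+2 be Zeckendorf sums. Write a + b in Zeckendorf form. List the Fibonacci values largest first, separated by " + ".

89 + 8

The two numbers are 48 and 49, so their sum is 97.
97: greatest Fibonacci not exceeding it is 89, leaving 8
8: greatest Fibonacci not exceeding it is 8, leaving 0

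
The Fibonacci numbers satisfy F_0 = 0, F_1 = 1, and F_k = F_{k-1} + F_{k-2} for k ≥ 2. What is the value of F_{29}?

Iterating the recurrence up to F_{21} = 10946 and F_{20} = 6765:
F_{22} = F_{21} + F_{20} = 10946 + 6765 = 17711
F_{23} = F_{22} + F_{21} = 17711 + 10946 = 28657
F_{24} = F_{23} + F_{22} = 28657 + 17711 = 46368
F_{25} = F_{24} + F_{23} = 46368 + 28657 = 75025
F_{26} = F_{25} + F_{24} = 75025 + 46368 = 121393
F_{27} = F_{26} + F_{25} = 121393 + 75025 = 196418
F_{28} = F_{27} + F_{26} = 196418 + 121393 = 317811
F_{29} = F_{28} + F_{27} = 317811 + 196418 = 514229

514229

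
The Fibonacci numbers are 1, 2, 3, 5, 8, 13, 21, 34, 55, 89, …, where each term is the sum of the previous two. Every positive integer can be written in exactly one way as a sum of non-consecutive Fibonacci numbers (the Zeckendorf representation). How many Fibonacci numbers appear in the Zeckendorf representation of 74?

Greedily peel off the largest Fibonacci term at each step:
74: greatest Fibonacci not exceeding it is 55, leaving 19
19: greatest Fibonacci not exceeding it is 13, leaving 6
6: greatest Fibonacci not exceeding it is 5, leaving 1
1: greatest Fibonacci not exceeding it is 1, leaving 0
74 = 55 + 13 + 5 + 1, which has 4 terms.

4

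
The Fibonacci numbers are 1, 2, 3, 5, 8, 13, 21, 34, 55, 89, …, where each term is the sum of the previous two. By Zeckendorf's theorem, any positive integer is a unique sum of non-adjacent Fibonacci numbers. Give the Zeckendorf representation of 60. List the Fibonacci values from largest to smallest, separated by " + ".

largest Fibonacci ≤ 60 is 55; 60 − 55 = 5
largest Fibonacci ≤ 5 is 5; 5 − 5 = 0
So 60 = 55 + 5, with no two terms consecutive in the sequence.

55 + 5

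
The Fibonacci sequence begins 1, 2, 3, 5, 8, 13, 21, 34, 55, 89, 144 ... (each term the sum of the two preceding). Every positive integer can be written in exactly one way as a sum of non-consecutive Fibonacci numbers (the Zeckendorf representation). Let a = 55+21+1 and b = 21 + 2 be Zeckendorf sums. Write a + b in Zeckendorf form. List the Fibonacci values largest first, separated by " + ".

The two numbers are 77 and 23, so their sum is 100.
largest Fibonacci ≤ 100 is 89; 100 − 89 = 11
largest Fibonacci ≤ 11 is 8; 11 − 8 = 3
largest Fibonacci ≤ 3 is 3; 3 − 3 = 0

89 + 8 + 3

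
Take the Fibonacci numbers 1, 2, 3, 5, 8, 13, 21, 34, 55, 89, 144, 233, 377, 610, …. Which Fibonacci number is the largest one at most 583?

377

377 ≤ 583 < 610, so the largest Fibonacci number not exceeding 583 is 377.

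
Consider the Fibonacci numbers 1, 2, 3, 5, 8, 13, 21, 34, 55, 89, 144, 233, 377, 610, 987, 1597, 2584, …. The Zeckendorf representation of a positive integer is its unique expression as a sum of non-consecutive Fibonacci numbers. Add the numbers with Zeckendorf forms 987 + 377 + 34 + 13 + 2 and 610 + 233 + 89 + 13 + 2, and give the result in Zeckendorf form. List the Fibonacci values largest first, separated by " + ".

1597 + 610 + 144 + 8 + 1

The two numbers are 1413 and 947, so their sum is 2360.
subtract 1597 from 2360: 763 remains
subtract 610 from 763: 153 remains
subtract 144 from 153: 9 remains
subtract 8 from 9: 1 remains
subtract 1 from 1: 0 remains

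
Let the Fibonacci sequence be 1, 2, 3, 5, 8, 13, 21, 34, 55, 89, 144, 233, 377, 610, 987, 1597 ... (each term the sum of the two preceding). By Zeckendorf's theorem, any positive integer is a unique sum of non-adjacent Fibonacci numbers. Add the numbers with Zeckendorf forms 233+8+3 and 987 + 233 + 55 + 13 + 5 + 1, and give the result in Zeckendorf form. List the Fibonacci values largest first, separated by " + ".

987 + 377 + 144 + 21 + 8 + 1

The two numbers are 244 and 1294, so their sum is 1538.
Greedy algorithm:
987 ≤ 1538 < 1597, so take 987; remainder 551
377 ≤ 551 < 610, so take 377; remainder 174
144 ≤ 174 < 233, so take 144; remainder 30
21 ≤ 30 < 34, so take 21; remainder 9
8 ≤ 9 < 13, so take 8; remainder 1
1 ≤ 1 < 2, so take 1; remainder 0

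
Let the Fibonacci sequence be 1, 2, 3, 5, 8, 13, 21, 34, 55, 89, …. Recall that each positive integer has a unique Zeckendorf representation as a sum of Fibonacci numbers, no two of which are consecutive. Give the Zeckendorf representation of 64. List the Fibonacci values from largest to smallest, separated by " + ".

55 + 8 + 1

64: greatest Fibonacci not exceeding it is 55, leaving 9
9: greatest Fibonacci not exceeding it is 8, leaving 1
1: greatest Fibonacci not exceeding it is 1, leaving 0
So 64 = 55 + 8 + 1, with no two terms consecutive in the sequence.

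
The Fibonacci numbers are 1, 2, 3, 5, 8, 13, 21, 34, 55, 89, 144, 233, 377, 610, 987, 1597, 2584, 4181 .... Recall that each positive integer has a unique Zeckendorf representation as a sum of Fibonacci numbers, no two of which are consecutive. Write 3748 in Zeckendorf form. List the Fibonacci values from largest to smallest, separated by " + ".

2584 + 987 + 144 + 21 + 8 + 3 + 1

subtract 2584 from 3748: 1164 remains
subtract 987 from 1164: 177 remains
subtract 144 from 177: 33 remains
subtract 21 from 33: 12 remains
subtract 8 from 12: 4 remains
subtract 3 from 4: 1 remains
subtract 1 from 1: 0 remains
So 3748 = 2584 + 987 + 144 + 21 + 8 + 3 + 1, with no two terms consecutive in the sequence.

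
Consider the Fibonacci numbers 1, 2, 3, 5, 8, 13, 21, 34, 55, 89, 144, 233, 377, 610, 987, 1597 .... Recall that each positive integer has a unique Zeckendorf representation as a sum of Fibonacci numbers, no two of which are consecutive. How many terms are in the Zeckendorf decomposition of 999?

4

Repeatedly subtract the largest Fibonacci number that fits:
largest Fibonacci ≤ 999 is 987; 999 − 987 = 12
largest Fibonacci ≤ 12 is 8; 12 − 8 = 4
largest Fibonacci ≤ 4 is 3; 4 − 3 = 1
largest Fibonacci ≤ 1 is 1; 1 − 1 = 0
999 = 987 + 8 + 3 + 1, which has 4 terms.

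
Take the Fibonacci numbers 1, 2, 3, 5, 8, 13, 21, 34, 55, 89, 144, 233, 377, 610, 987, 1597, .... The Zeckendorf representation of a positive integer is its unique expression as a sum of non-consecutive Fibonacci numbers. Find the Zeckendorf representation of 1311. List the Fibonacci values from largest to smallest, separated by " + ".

987 + 233 + 89 + 2

1311 − 987 = 324
324 − 233 = 91
91 − 89 = 2
2 − 2 = 0
So 1311 = 987 + 233 + 89 + 2, with no two terms consecutive in the sequence.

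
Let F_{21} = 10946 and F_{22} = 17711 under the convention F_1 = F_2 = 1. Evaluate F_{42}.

267914296

By the doubling identity F_{2k} = F_k(2F_{k+1} − F_k): F_{42} = 10946·(2·17711 − 10946) = 10946·24476 = 267914296.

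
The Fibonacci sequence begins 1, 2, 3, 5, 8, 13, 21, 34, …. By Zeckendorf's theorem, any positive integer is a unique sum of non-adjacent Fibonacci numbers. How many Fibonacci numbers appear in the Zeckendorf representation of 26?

2

Repeatedly subtract the largest Fibonacci number that fits:
21 ≤ 26 < 34, so take 21; remainder 5
5 ≤ 5 < 8, so take 5; remainder 0
26 = 21 + 5, which has 2 terms.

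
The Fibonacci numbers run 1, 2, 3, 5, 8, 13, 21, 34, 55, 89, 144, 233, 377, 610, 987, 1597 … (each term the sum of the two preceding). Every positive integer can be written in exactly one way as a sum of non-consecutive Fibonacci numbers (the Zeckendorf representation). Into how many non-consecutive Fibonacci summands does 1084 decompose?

3

1084: greatest Fibonacci not exceeding it is 987, leaving 97
97: greatest Fibonacci not exceeding it is 89, leaving 8
8: greatest Fibonacci not exceeding it is 8, leaving 0
1084 = 987 + 89 + 8, which has 3 terms.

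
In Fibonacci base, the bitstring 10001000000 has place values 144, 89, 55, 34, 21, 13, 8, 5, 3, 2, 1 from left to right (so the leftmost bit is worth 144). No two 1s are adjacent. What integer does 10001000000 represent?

Summing the place values of the 1 bits: 144 + 21 = 165.

165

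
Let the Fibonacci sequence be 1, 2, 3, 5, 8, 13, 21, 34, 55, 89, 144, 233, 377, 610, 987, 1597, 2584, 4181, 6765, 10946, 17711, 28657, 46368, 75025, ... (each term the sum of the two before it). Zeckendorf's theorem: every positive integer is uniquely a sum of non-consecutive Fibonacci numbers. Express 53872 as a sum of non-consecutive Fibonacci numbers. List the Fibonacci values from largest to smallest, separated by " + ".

46368 + 6765 + 610 + 89 + 34 + 5 + 1

largest Fibonacci ≤ 53872 is 46368; 53872 − 46368 = 7504
largest Fibonacci ≤ 7504 is 6765; 7504 − 6765 = 739
largest Fibonacci ≤ 739 is 610; 739 − 610 = 129
largest Fibonacci ≤ 129 is 89; 129 − 89 = 40
largest Fibonacci ≤ 40 is 34; 40 − 34 = 6
largest Fibonacci ≤ 6 is 5; 6 − 5 = 1
largest Fibonacci ≤ 1 is 1; 1 − 1 = 0
So 53872 = 46368 + 6765 + 610 + 89 + 34 + 5 + 1, with no two terms consecutive in the sequence.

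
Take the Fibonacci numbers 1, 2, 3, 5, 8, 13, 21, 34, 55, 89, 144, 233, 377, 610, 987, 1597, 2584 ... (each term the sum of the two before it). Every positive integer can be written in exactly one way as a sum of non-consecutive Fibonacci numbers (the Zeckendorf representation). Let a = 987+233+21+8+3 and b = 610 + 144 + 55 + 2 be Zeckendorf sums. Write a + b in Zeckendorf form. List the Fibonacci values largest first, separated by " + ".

1597 + 377 + 89

The two numbers are 1252 and 811, so their sum is 2063.
subtract 1597 from 2063: 466 remains
subtract 377 from 466: 89 remains
subtract 89 from 89: 0 remains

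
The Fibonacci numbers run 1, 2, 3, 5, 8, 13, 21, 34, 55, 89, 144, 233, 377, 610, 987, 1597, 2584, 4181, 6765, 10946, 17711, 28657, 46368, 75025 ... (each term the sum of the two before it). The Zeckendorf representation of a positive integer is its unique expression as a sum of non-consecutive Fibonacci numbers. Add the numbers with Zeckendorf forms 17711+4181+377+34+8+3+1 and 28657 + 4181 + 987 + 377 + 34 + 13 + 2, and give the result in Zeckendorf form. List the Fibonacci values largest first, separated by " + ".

The two numbers are 22315 and 34251, so their sum is 56566.
Greedily peel off the largest Fibonacci term at each step:
56566: greatest Fibonacci not exceeding it is 46368, leaving 10198
10198: greatest Fibonacci not exceeding it is 6765, leaving 3433
3433: greatest Fibonacci not exceeding it is 2584, leaving 849
849: greatest Fibonacci not exceeding it is 610, leaving 239
239: greatest Fibonacci not exceeding it is 233, leaving 6
6: greatest Fibonacci not exceeding it is 5, leaving 1
1: greatest Fibonacci not exceeding it is 1, leaving 0

46368 + 6765 + 2584 + 610 + 233 + 5 + 1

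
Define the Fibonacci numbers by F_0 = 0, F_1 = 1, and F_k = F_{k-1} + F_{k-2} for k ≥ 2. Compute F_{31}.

1346269

Iterating the recurrence up to F_{27} = 196418 and F_{26} = 121393:
F_{28} = F_{27} + F_{26} = 196418 + 121393 = 317811
F_{29} = F_{28} + F_{27} = 317811 + 196418 = 514229
F_{30} = F_{29} + F_{28} = 514229 + 317811 = 832040
F_{31} = F_{30} + F_{29} = 832040 + 514229 = 1346269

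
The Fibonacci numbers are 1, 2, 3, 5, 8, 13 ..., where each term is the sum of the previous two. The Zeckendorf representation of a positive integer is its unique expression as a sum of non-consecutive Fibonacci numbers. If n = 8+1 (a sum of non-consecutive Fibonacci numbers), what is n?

9

8+1 = 9.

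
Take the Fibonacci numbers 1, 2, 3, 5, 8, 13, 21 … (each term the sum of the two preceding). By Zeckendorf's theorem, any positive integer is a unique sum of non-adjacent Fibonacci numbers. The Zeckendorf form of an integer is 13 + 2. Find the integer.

13 + 2 = 15.

15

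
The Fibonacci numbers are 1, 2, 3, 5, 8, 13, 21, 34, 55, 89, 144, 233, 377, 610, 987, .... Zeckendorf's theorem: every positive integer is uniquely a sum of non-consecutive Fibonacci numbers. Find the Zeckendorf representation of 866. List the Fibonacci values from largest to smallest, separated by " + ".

largest Fibonacci ≤ 866 is 610; 866 − 610 = 256
largest Fibonacci ≤ 256 is 233; 256 − 233 = 23
largest Fibonacci ≤ 23 is 21; 23 − 21 = 2
largest Fibonacci ≤ 2 is 2; 2 − 2 = 0
So 866 = 610 + 233 + 21 + 2, with no two terms consecutive in the sequence.

610 + 233 + 21 + 2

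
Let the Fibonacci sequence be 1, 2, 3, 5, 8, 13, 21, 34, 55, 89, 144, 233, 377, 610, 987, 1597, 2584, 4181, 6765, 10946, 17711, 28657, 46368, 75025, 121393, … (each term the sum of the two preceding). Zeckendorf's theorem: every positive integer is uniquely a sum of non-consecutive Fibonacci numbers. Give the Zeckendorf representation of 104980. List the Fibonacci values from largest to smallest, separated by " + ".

Repeatedly subtract the largest Fibonacci number that fits:
104980: greatest Fibonacci not exceeding it is 75025, leaving 29955
29955: greatest Fibonacci not exceeding it is 28657, leaving 1298
1298: greatest Fibonacci not exceeding it is 987, leaving 311
311: greatest Fibonacci not exceeding it is 233, leaving 78
78: greatest Fibonacci not exceeding it is 55, leaving 23
23: greatest Fibonacci not exceeding it is 21, leaving 2
2: greatest Fibonacci not exceeding it is 2, leaving 0
So 104980 = 75025 + 28657 + 987 + 233 + 55 + 21 + 2, with no two terms consecutive in the sequence.

75025 + 28657 + 987 + 233 + 55 + 21 + 2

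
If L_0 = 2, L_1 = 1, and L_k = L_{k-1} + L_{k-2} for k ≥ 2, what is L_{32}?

4870847

Iterating the recurrence up to L_{24} = 103682 and L_{23} = 64079:
L_{25} = L_{24} + L_{23} = 103682 + 64079 = 167761
L_{26} = L_{25} + L_{24} = 167761 + 103682 = 271443
L_{27} = L_{26} + L_{25} = 271443 + 167761 = 439204
L_{28} = L_{27} + L_{26} = 439204 + 271443 = 710647
L_{29} = L_{28} + L_{27} = 710647 + 439204 = 1149851
L_{30} = L_{29} + L_{28} = 1149851 + 710647 = 1860498
L_{31} = L_{30} + L_{29} = 1860498 + 1149851 = 3010349
L_{32} = L_{31} + L_{30} = 3010349 + 1860498 = 4870847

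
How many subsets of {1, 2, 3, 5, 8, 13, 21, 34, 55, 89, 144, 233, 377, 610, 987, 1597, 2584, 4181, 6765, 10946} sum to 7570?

36

Each representation comes from the Zeckendorf form by replacing some F_k with F_{k−1} + F_{k−2} where possible.
7570 = 6765+610+144+34+13+3+1 = 6765+610+144+34+8+5+3+1 = 6765+610+89+55+34+13+3+1 = 6765+377+233+144+34+13+3+1 = … (32 more), for 36 in all.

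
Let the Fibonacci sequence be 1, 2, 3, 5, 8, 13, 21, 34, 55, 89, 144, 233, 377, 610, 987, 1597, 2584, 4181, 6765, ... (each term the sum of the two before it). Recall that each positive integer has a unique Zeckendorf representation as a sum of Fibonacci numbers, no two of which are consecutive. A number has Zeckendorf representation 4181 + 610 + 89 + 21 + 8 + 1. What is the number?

4181 + 610 + 89 + 21 + 8 + 1 = 4910.

4910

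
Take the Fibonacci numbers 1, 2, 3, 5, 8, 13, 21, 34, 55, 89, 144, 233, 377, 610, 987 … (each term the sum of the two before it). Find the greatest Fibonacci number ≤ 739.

610

610 ≤ 739 < 987, so the largest Fibonacci number not exceeding 739 is 610.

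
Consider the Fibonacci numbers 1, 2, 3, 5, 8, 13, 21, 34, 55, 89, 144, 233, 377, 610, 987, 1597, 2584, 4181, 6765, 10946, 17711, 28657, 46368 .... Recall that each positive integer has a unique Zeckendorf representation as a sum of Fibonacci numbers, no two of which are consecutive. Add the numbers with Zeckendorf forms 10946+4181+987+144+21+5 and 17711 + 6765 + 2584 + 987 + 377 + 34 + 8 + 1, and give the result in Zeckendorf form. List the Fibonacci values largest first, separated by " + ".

28657 + 10946 + 4181 + 610 + 233 + 89 + 34 + 1

The two numbers are 16284 and 28467, so their sum is 44751.
Greedily peel off the largest Fibonacci term at each step:
44751: greatest Fibonacci not exceeding it is 28657, leaving 16094
16094: greatest Fibonacci not exceeding it is 10946, leaving 5148
5148: greatest Fibonacci not exceeding it is 4181, leaving 967
967: greatest Fibonacci not exceeding it is 610, leaving 357
357: greatest Fibonacci not exceeding it is 233, leaving 124
124: greatest Fibonacci not exceeding it is 89, leaving 35
35: greatest Fibonacci not exceeding it is 34, leaving 1
1: greatest Fibonacci not exceeding it is 1, leaving 0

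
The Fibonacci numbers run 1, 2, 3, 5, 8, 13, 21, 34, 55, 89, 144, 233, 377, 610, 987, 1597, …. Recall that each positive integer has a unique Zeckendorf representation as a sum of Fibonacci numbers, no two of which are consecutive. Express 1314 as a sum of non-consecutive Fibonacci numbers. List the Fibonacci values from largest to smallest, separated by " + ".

subtract 987 from 1314: 327 remains
subtract 233 from 327: 94 remains
subtract 89 from 94: 5 remains
subtract 5 from 5: 0 remains
So 1314 = 987 + 233 + 89 + 5, with no two terms consecutive in the sequence.

987 + 233 + 89 + 5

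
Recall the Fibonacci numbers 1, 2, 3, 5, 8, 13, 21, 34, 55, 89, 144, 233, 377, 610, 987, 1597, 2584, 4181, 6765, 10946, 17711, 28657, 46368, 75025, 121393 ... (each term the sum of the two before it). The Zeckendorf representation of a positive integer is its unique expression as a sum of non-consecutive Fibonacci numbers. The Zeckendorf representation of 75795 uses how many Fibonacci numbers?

take 75025 (≤ 75795); 75795 − 75025 = 770
take 610 (≤ 770); 770 − 610 = 160
take 144 (≤ 160); 160 − 144 = 16
take 13 (≤ 16); 16 − 13 = 3
take 3 (≤ 3); 3 − 3 = 0
75795 = 75025 + 610 + 144 + 13 + 3, which has 5 terms.

5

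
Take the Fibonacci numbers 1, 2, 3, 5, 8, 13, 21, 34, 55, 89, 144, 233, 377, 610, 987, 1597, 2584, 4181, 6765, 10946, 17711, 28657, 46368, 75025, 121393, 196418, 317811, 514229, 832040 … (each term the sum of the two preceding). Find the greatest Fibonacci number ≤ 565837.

514229

514229 ≤ 565837 < 832040, so the largest Fibonacci number not exceeding 565837 is 514229.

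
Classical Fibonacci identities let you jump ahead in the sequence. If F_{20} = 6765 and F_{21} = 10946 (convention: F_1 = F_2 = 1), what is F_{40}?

By the doubling identity F_{2k} = F_k(2F_{k+1} − F_k): F_{40} = 6765·(2·10946 − 6765) = 6765·15127 = 102334155.

102334155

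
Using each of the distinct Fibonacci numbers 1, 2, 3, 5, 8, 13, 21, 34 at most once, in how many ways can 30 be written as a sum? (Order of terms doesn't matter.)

3

Each representation comes from the Zeckendorf form by replacing some F_k with F_{k−1} + F_{k−2} where possible.
30 = 21+8+1 = 21+5+3+1 = 13+8+5+3+1 — 3 representations.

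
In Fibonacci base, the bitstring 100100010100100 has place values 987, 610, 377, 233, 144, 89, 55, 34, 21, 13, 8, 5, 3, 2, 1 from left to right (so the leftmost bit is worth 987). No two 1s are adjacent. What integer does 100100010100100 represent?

1270

Summing the place values of the 1 bits: 987 + 233 + 34 + 13 + 3 = 1270.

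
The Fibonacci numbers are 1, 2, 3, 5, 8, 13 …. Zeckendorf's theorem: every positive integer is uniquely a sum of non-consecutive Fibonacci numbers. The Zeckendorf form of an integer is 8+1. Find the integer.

9

8+1 = 9.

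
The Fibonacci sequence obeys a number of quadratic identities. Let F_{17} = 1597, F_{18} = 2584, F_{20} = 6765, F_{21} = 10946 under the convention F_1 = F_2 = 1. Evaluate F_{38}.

By the addition formula F_{m+n} = F_m F_{n+1} + F_{m−1} F_n with m=21, n=17: F_{38} = 10946·2584 + 6765·1597 = 28284464 + 10803705 = 39088169.

39088169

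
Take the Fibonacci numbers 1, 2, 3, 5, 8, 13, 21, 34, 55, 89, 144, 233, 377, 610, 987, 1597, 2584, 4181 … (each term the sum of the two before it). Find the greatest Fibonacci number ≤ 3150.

2584

2584 ≤ 3150 < 4181, so the largest Fibonacci number not exceeding 3150 is 2584.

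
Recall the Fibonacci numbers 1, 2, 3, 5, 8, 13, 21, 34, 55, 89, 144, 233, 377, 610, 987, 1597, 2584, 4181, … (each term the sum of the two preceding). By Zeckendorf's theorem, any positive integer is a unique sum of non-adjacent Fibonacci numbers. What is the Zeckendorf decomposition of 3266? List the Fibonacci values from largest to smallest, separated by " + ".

2584 + 610 + 55 + 13 + 3 + 1

Repeatedly subtract the largest Fibonacci number that fits:
largest Fibonacci ≤ 3266 is 2584; 3266 − 2584 = 682
largest Fibonacci ≤ 682 is 610; 682 − 610 = 72
largest Fibonacci ≤ 72 is 55; 72 − 55 = 17
largest Fibonacci ≤ 17 is 13; 17 − 13 = 4
largest Fibonacci ≤ 4 is 3; 4 − 3 = 1
largest Fibonacci ≤ 1 is 1; 1 − 1 = 0
So 3266 = 2584 + 610 + 55 + 13 + 3 + 1, with no two terms consecutive in the sequence.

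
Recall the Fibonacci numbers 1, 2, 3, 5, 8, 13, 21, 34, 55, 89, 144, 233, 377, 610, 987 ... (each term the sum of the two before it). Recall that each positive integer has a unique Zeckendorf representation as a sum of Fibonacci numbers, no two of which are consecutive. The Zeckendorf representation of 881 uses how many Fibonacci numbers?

5

Greedy algorithm:
881: greatest Fibonacci not exceeding it is 610, leaving 271
271: greatest Fibonacci not exceeding it is 233, leaving 38
38: greatest Fibonacci not exceeding it is 34, leaving 4
4: greatest Fibonacci not exceeding it is 3, leaving 1
1: greatest Fibonacci not exceeding it is 1, leaving 0
881 = 610 + 233 + 34 + 3 + 1, which has 5 terms.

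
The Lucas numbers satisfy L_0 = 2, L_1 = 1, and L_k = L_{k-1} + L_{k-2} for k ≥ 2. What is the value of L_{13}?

Iterating the recurrence up to L_{6} = 18 and L_{5} = 11:
L_{7} = L_{6} + L_{5} = 18 + 11 = 29
L_{8} = L_{7} + L_{6} = 29 + 18 = 47
L_{9} = L_{8} + L_{7} = 47 + 29 = 76
L_{10} = L_{9} + L_{8} = 76 + 47 = 123
L_{11} = L_{10} + L_{9} = 123 + 76 = 199
L_{12} = L_{11} + L_{10} = 199 + 123 = 322
L_{13} = L_{12} + L_{11} = 322 + 199 = 521

521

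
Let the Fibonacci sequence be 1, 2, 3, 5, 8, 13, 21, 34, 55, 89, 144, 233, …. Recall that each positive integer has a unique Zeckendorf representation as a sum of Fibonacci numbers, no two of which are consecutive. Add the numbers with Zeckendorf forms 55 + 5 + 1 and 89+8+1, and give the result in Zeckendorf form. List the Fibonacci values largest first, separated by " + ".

144 + 13 + 2

The two numbers are 61 and 98, so their sum is 159.
159 − 144 = 15
15 − 13 = 2
2 − 2 = 0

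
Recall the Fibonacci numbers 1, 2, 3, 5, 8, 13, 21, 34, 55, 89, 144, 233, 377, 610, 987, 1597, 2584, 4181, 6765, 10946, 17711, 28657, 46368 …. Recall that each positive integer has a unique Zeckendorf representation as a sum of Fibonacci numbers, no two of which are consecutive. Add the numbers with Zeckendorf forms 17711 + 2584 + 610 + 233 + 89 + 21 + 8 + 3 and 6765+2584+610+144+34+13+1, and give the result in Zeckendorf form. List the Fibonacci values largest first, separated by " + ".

The two numbers are 21259 and 10151, so their sum is 31410.
subtract 28657 from 31410: 2753 remains
subtract 2584 from 2753: 169 remains
subtract 144 from 169: 25 remains
subtract 21 from 25: 4 remains
subtract 3 from 4: 1 remains
subtract 1 from 1: 0 remains

28657 + 2584 + 144 + 21 + 3 + 1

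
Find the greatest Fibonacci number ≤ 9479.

6765

6765 ≤ 9479 < 10946, so the largest Fibonacci number not exceeding 9479 is 6765.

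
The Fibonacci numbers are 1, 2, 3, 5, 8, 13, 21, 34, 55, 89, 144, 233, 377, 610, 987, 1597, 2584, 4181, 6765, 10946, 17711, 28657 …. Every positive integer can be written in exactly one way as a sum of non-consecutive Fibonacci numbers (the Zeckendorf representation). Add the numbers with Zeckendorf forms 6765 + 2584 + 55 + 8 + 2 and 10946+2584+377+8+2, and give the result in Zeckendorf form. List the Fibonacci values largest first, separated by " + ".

17711 + 4181 + 987 + 377 + 55 + 13 + 5 + 2

The two numbers are 9414 and 13917, so their sum is 23331.
Greedily peel off the largest Fibonacci term at each step:
largest Fibonacci ≤ 23331 is 17711; 23331 − 17711 = 5620
largest Fibonacci ≤ 5620 is 4181; 5620 − 4181 = 1439
largest Fibonacci ≤ 1439 is 987; 1439 − 987 = 452
largest Fibonacci ≤ 452 is 377; 452 − 377 = 75
largest Fibonacci ≤ 75 is 55; 75 − 55 = 20
largest Fibonacci ≤ 20 is 13; 20 − 13 = 7
largest Fibonacci ≤ 7 is 5; 7 − 5 = 2
largest Fibonacci ≤ 2 is 2; 2 − 2 = 0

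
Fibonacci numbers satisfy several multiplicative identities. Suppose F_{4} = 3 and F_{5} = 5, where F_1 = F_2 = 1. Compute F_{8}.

By the doubling identity F_{2k} = F_k(2F_{k+1} − F_k): F_{8} = 3·(2·5 − 3) = 3·7 = 21.

21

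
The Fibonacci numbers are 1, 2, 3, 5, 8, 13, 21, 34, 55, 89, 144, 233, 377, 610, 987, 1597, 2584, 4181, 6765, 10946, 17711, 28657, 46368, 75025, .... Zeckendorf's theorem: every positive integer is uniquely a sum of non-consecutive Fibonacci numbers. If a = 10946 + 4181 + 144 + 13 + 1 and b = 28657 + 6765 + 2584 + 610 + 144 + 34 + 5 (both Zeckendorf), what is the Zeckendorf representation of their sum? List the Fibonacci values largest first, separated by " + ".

46368 + 6765 + 610 + 233 + 89 + 13 + 5 + 1

The two numbers are 15285 and 38799, so their sum is 54084.
Greedily peel off the largest Fibonacci term at each step:
54084: greatest Fibonacci not exceeding it is 46368, leaving 7716
7716: greatest Fibonacci not exceeding it is 6765, leaving 951
951: greatest Fibonacci not exceeding it is 610, leaving 341
341: greatest Fibonacci not exceeding it is 233, leaving 108
108: greatest Fibonacci not exceeding it is 89, leaving 19
19: greatest Fibonacci not exceeding it is 13, leaving 6
6: greatest Fibonacci not exceeding it is 5, leaving 1
1: greatest Fibonacci not exceeding it is 1, leaving 0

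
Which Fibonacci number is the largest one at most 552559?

514229 ≤ 552559 < 832040, so the largest Fibonacci number not exceeding 552559 is 514229.

514229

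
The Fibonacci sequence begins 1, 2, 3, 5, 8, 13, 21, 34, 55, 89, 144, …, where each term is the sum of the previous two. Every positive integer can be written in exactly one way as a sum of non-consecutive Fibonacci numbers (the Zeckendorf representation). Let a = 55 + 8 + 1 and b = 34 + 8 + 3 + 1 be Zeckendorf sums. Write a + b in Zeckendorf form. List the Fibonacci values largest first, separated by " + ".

The two numbers are 64 and 46, so their sum is 110.
110 − 89 = 21
21 − 21 = 0

89 + 21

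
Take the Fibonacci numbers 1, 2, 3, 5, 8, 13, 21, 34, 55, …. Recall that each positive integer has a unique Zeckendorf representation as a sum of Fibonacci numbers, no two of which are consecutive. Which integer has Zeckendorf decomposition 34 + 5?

34 + 5 = 39.

39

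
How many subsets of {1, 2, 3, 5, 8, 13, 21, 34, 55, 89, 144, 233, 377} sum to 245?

4

Each representation comes from the Zeckendorf form by replacing some F_k with F_{k−1} + F_{k−2} where possible.
245 = 233+8+3+1 = 144+89+8+3+1 = 144+55+34+8+3+1 = 144+55+21+13+8+3+1 — 4 representations.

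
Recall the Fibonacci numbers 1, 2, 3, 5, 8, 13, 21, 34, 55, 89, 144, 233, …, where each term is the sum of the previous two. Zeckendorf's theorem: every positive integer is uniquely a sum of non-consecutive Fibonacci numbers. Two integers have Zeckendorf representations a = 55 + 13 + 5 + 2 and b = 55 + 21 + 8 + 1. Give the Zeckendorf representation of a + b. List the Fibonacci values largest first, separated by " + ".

144 + 13 + 3

The two numbers are 75 and 85, so their sum is 160.
Repeatedly subtract the largest Fibonacci number that fits:
160 − 144 = 16
16 − 13 = 3
3 − 3 = 0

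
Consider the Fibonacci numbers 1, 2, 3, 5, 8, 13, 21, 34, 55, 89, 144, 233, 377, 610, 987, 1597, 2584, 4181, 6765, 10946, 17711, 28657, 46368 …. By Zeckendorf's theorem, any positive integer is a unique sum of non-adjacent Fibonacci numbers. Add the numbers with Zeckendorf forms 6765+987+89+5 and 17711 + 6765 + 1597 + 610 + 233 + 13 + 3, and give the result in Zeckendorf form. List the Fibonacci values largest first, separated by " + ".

28657 + 4181 + 1597 + 233 + 89 + 21

The two numbers are 7846 and 26932, so their sum is 34778.
34778 − 28657 = 6121
6121 − 4181 = 1940
1940 − 1597 = 343
343 − 233 = 110
110 − 89 = 21
21 − 21 = 0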